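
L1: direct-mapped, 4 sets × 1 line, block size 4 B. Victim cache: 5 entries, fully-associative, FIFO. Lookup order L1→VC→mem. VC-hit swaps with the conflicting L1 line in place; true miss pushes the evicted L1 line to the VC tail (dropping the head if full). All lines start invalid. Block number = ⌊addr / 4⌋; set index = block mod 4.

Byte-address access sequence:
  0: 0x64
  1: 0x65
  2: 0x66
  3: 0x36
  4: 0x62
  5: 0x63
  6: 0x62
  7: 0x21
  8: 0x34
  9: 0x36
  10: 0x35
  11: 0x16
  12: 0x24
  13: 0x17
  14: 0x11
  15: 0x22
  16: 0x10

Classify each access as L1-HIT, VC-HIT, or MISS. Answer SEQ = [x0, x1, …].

SEQ = [MISS, L1-HIT, L1-HIT, MISS, MISS, L1-HIT, L1-HIT, MISS, L1-HIT, L1-HIT, L1-HIT, MISS, MISS, VC-HIT, MISS, VC-HIT, VC-HIT]

#0 0x64→b25/s1 MISS; vc=[]
#1 0x65→b25/s1 L1-HIT; vc=[]
#2 0x66→b25/s1 L1-HIT; vc=[]
#3 0x36→b13/s1 MISS; vc=[25]
#4 0x62→b24/s0 MISS; vc=[25]
#5 0x63→b24/s0 L1-HIT; vc=[25]
#6 0x62→b24/s0 L1-HIT; vc=[25]
#7 0x21→b8/s0 MISS; vc=[25,24]
#8 0x34→b13/s1 L1-HIT; vc=[25,24]
#9 0x36→b13/s1 L1-HIT; vc=[25,24]
#10 0x35→b13/s1 L1-HIT; vc=[25,24]
#11 0x16→b5/s1 MISS; vc=[25,24,13]
#12 0x24→b9/s1 MISS; vc=[25,24,13,5]
#13 0x17→b5/s1 VC-HIT; vc=[25,24,13,9]
#14 0x11→b4/s0 MISS; vc=[25,24,13,9,8]
#15 0x22→b8/s0 VC-HIT; vc=[25,24,13,9,4]
#16 0x10→b4/s0 VC-HIT; vc=[25,24,13,9,8]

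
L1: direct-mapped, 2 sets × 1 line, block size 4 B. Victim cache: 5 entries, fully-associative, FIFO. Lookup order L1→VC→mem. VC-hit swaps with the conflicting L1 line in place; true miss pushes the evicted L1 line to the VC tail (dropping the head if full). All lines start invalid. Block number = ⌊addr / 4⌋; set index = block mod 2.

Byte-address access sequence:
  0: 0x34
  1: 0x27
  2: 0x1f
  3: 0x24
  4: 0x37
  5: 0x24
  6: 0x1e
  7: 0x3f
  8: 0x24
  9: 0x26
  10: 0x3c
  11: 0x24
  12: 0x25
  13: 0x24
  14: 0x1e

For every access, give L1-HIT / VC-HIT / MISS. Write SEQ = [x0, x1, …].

SEQ = [MISS, MISS, MISS, VC-HIT, VC-HIT, VC-HIT, VC-HIT, MISS, VC-HIT, L1-HIT, VC-HIT, VC-HIT, L1-HIT, L1-HIT, VC-HIT]

#0 0x34→b13/s1 MISS; vc=[]
#1 0x27→b9/s1 MISS; vc=[13]
#2 0x1f→b7/s1 MISS; vc=[13,9]
#3 0x24→b9/s1 VC-HIT; vc=[13,7]
#4 0x37→b13/s1 VC-HIT; vc=[9,7]
#5 0x24→b9/s1 VC-HIT; vc=[13,7]
#6 0x1e→b7/s1 VC-HIT; vc=[13,9]
#7 0x3f→b15/s1 MISS; vc=[13,9,7]
#8 0x24→b9/s1 VC-HIT; vc=[13,15,7]
#9 0x26→b9/s1 L1-HIT; vc=[13,15,7]
#10 0x3c→b15/s1 VC-HIT; vc=[13,9,7]
#11 0x24→b9/s1 VC-HIT; vc=[13,15,7]
#12 0x25→b9/s1 L1-HIT; vc=[13,15,7]
#13 0x24→b9/s1 L1-HIT; vc=[13,15,7]
#14 0x1e→b7/s1 VC-HIT; vc=[13,15,9]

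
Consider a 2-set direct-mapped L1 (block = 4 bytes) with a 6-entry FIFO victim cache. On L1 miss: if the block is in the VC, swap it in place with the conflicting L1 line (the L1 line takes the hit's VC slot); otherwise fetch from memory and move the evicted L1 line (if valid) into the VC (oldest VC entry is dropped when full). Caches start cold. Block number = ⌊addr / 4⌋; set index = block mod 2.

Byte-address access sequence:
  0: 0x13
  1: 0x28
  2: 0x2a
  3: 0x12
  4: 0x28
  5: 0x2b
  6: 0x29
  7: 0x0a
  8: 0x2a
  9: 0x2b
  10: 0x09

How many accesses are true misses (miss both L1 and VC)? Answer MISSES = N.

0: 0x13 (blk 4, set 0) → MISS  vc=[]
1: 0x28 (blk 10, set 0) → MISS  vc=[4]
2: 0x2a (blk 10, set 0) → L1-HIT  vc=[4]
3: 0x12 (blk 4, set 0) → VC-HIT  vc=[10]
4: 0x28 (blk 10, set 0) → VC-HIT  vc=[4]
5: 0x2b (blk 10, set 0) → L1-HIT  vc=[4]
6: 0x29 (blk 10, set 0) → L1-HIT  vc=[4]
7: 0xa (blk 2, set 0) → MISS  vc=[4, 10]
8: 0x2a (blk 10, set 0) → VC-HIT  vc=[4, 2]
9: 0x2b (blk 10, set 0) → L1-HIT  vc=[4, 2]
10: 0x9 (blk 2, set 0) → VC-HIT  vc=[4, 10]

MISSES = 3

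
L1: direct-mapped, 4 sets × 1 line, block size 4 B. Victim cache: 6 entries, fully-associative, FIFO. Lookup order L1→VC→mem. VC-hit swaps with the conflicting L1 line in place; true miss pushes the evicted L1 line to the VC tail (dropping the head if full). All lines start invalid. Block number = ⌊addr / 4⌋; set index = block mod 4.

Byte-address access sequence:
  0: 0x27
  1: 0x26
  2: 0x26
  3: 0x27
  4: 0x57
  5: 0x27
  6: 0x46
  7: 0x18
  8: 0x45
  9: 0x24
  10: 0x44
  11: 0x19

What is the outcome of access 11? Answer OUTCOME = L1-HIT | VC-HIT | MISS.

OUTCOME = L1-HIT

#0 0x27→b9/s1 MISS; vc=[]
#1 0x26→b9/s1 L1-HIT; vc=[]
#2 0x26→b9/s1 L1-HIT; vc=[]
#3 0x27→b9/s1 L1-HIT; vc=[]
#4 0x57→b21/s1 MISS; vc=[9]
#5 0x27→b9/s1 VC-HIT; vc=[21]
#6 0x46→b17/s1 MISS; vc=[21,9]
#7 0x18→b6/s2 MISS; vc=[21,9]
#8 0x45→b17/s1 L1-HIT; vc=[21,9]
#9 0x24→b9/s1 VC-HIT; vc=[21,17]
#10 0x44→b17/s1 VC-HIT; vc=[21,9]
#11 0x19→b6/s2 L1-HIT; vc=[21,9]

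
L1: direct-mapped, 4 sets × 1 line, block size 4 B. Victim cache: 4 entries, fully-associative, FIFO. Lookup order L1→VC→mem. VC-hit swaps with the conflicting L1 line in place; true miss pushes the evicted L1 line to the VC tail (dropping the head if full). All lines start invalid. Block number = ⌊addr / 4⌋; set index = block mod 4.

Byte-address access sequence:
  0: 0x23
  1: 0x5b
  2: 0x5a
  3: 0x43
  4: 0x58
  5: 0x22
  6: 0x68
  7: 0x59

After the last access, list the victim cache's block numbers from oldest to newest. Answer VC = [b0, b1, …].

0: 0x23 (blk 8, set 0) → MISS  vc=[]
1: 0x5b (blk 22, set 2) → MISS  vc=[]
2: 0x5a (blk 22, set 2) → L1-HIT  vc=[]
3: 0x43 (blk 16, set 0) → MISS  vc=[8]
4: 0x58 (blk 22, set 2) → L1-HIT  vc=[8]
5: 0x22 (blk 8, set 0) → VC-HIT  vc=[16]
6: 0x68 (blk 26, set 2) → MISS  vc=[16, 22]
7: 0x59 (blk 22, set 2) → VC-HIT  vc=[16, 26]

VC = [16, 26]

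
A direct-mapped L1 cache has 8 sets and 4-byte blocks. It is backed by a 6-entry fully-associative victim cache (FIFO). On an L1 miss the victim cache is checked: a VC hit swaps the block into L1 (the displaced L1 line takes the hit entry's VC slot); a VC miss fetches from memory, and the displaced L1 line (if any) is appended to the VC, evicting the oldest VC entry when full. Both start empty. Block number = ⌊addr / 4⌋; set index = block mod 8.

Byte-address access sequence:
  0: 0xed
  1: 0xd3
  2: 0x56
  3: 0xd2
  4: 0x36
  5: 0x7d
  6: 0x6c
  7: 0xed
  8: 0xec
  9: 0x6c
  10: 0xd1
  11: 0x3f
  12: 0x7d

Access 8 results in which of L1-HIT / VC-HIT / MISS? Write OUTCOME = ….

OUTCOME = L1-HIT

  [0] addr=0xed blk=59 s=3: MISS | VC []
  [1] addr=0xd3 blk=52 s=4: MISS | VC []
  [2] addr=0x56 blk=21 s=5: MISS | VC []
  [3] addr=0xd2 blk=52 s=4: L1-HIT | VC []
  [4] addr=0x36 blk=13 s=5: MISS | VC [21]
  [5] addr=0x7d blk=31 s=7: MISS | VC [21]
  [6] addr=0x6c blk=27 s=3: MISS | VC [21, 59]
  [7] addr=0xed blk=59 s=3: VC-HIT | VC [21, 27]
  [8] addr=0xec blk=59 s=3: L1-HIT | VC [21, 27]
  [9] addr=0x6c blk=27 s=3: VC-HIT | VC [21, 59]
  [10] addr=0xd1 blk=52 s=4: L1-HIT | VC [21, 59]
  [11] addr=0x3f blk=15 s=7: MISS | VC [21, 59, 31]
  [12] addr=0x7d blk=31 s=7: VC-HIT | VC [21, 59, 15]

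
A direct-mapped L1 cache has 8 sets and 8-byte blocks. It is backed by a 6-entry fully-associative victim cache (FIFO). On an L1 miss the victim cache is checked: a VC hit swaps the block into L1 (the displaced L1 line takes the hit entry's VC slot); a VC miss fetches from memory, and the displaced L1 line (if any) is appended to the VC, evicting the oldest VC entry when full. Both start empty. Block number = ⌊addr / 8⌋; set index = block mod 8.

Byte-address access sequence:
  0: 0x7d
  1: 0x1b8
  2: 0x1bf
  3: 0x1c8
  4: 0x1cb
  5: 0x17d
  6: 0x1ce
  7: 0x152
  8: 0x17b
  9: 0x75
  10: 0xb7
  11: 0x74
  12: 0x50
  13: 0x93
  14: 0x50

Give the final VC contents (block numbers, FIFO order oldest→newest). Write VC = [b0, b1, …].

  [0] addr=0x7d blk=15 s=7: MISS | VC []
  [1] addr=0x1b8 blk=55 s=7: MISS | VC [15]
  [2] addr=0x1bf blk=55 s=7: L1-HIT | VC [15]
  [3] addr=0x1c8 blk=57 s=1: MISS | VC [15]
  [4] addr=0x1cb blk=57 s=1: L1-HIT | VC [15]
  [5] addr=0x17d blk=47 s=7: MISS | VC [15, 55]
  [6] addr=0x1ce blk=57 s=1: L1-HIT | VC [15, 55]
  [7] addr=0x152 blk=42 s=2: MISS | VC [15, 55]
  [8] addr=0x17b blk=47 s=7: L1-HIT | VC [15, 55]
  [9] addr=0x75 blk=14 s=6: MISS | VC [15, 55]
  [10] addr=0xb7 blk=22 s=6: MISS | VC [15, 55, 14]
  [11] addr=0x74 blk=14 s=6: VC-HIT | VC [15, 55, 22]
  [12] addr=0x50 blk=10 s=2: MISS | VC [15, 55, 22, 42]
  [13] addr=0x93 blk=18 s=2: MISS | VC [15, 55, 22, 42, 10]
  [14] addr=0x50 blk=10 s=2: VC-HIT | VC [15, 55, 22, 42, 18]

VC = [15, 55, 22, 42, 18]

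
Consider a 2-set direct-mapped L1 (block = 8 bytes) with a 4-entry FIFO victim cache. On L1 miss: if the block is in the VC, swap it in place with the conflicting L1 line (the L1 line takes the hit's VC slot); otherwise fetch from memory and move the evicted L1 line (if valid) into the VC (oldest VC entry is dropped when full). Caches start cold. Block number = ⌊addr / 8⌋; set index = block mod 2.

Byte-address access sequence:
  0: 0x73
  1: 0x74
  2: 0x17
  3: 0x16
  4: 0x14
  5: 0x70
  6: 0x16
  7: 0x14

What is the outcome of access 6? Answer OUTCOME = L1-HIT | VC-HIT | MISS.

#0 0x73→b14/s0 MISS; vc=[]
#1 0x74→b14/s0 L1-HIT; vc=[]
#2 0x17→b2/s0 MISS; vc=[14]
#3 0x16→b2/s0 L1-HIT; vc=[14]
#4 0x14→b2/s0 L1-HIT; vc=[14]
#5 0x70→b14/s0 VC-HIT; vc=[2]
#6 0x16→b2/s0 VC-HIT; vc=[14]
#7 0x14→b2/s0 L1-HIT; vc=[14]

OUTCOME = VC-HIT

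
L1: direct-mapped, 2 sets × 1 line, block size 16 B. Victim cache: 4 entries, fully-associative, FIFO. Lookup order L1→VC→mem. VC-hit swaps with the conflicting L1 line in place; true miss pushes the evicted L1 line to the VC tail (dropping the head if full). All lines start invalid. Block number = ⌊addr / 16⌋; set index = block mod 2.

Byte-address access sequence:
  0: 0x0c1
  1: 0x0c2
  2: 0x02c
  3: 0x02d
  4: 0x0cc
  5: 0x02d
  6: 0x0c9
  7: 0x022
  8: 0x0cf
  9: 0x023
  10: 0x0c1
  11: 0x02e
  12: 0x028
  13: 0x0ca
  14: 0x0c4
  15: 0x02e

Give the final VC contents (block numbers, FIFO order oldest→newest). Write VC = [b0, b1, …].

#0 0xc1→b12/s0 MISS; vc=[]
#1 0xc2→b12/s0 L1-HIT; vc=[]
#2 0x2c→b2/s0 MISS; vc=[12]
#3 0x2d→b2/s0 L1-HIT; vc=[12]
#4 0xcc→b12/s0 VC-HIT; vc=[2]
#5 0x2d→b2/s0 VC-HIT; vc=[12]
#6 0xc9→b12/s0 VC-HIT; vc=[2]
#7 0x22→b2/s0 VC-HIT; vc=[12]
#8 0xcf→b12/s0 VC-HIT; vc=[2]
#9 0x23→b2/s0 VC-HIT; vc=[12]
#10 0xc1→b12/s0 VC-HIT; vc=[2]
#11 0x2e→b2/s0 VC-HIT; vc=[12]
#12 0x28→b2/s0 L1-HIT; vc=[12]
#13 0xca→b12/s0 VC-HIT; vc=[2]
#14 0xc4→b12/s0 L1-HIT; vc=[2]
#15 0x2e→b2/s0 VC-HIT; vc=[12]

VC = [12]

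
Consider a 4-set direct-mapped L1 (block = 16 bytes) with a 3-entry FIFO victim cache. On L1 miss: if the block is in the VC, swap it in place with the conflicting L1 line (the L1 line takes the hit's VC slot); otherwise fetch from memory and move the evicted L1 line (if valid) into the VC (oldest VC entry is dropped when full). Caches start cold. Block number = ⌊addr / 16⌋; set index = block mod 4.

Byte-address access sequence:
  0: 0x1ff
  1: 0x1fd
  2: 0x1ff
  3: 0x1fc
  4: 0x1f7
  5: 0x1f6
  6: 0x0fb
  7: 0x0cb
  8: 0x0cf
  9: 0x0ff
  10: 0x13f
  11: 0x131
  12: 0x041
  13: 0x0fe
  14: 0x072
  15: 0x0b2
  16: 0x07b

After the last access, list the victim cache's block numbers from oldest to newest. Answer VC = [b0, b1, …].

  [0] addr=0x1ff blk=31 s=3: MISS | VC []
  [1] addr=0x1fd blk=31 s=3: L1-HIT | VC []
  [2] addr=0x1ff blk=31 s=3: L1-HIT | VC []
  [3] addr=0x1fc blk=31 s=3: L1-HIT | VC []
  [4] addr=0x1f7 blk=31 s=3: L1-HIT | VC []
  [5] addr=0x1f6 blk=31 s=3: L1-HIT | VC []
  [6] addr=0xfb blk=15 s=3: MISS | VC [31]
  [7] addr=0xcb blk=12 s=0: MISS | VC [31]
  [8] addr=0xcf blk=12 s=0: L1-HIT | VC [31]
  [9] addr=0xff blk=15 s=3: L1-HIT | VC [31]
  [10] addr=0x13f blk=19 s=3: MISS | VC [31, 15]
  [11] addr=0x131 blk=19 s=3: L1-HIT | VC [31, 15]
  [12] addr=0x41 blk=4 s=0: MISS | VC [31, 15, 12]
  [13] addr=0xfe blk=15 s=3: VC-HIT | VC [31, 19, 12]
  [14] addr=0x72 blk=7 s=3: MISS | VC [19, 12, 15]
  [15] addr=0xb2 blk=11 s=3: MISS | VC [12, 15, 7]
  [16] addr=0x7b blk=7 s=3: VC-HIT | VC [12, 15, 11]

VC = [12, 15, 11]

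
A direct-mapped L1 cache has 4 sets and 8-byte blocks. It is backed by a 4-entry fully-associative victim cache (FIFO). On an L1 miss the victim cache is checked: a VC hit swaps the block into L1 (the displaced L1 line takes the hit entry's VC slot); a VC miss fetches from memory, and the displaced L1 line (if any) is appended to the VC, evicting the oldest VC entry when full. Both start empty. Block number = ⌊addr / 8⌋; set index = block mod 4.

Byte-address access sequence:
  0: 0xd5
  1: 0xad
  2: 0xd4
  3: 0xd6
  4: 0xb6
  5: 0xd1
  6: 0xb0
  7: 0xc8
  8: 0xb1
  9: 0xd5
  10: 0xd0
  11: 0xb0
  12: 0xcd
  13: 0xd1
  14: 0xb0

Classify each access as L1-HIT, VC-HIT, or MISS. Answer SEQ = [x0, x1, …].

SEQ = [MISS, MISS, L1-HIT, L1-HIT, MISS, VC-HIT, VC-HIT, MISS, L1-HIT, VC-HIT, L1-HIT, VC-HIT, L1-HIT, VC-HIT, VC-HIT]

#0 0xd5→b26/s2 MISS; vc=[]
#1 0xad→b21/s1 MISS; vc=[]
#2 0xd4→b26/s2 L1-HIT; vc=[]
#3 0xd6→b26/s2 L1-HIT; vc=[]
#4 0xb6→b22/s2 MISS; vc=[26]
#5 0xd1→b26/s2 VC-HIT; vc=[22]
#6 0xb0→b22/s2 VC-HIT; vc=[26]
#7 0xc8→b25/s1 MISS; vc=[26,21]
#8 0xb1→b22/s2 L1-HIT; vc=[26,21]
#9 0xd5→b26/s2 VC-HIT; vc=[22,21]
#10 0xd0→b26/s2 L1-HIT; vc=[22,21]
#11 0xb0→b22/s2 VC-HIT; vc=[26,21]
#12 0xcd→b25/s1 L1-HIT; vc=[26,21]
#13 0xd1→b26/s2 VC-HIT; vc=[22,21]
#14 0xb0→b22/s2 VC-HIT; vc=[26,21]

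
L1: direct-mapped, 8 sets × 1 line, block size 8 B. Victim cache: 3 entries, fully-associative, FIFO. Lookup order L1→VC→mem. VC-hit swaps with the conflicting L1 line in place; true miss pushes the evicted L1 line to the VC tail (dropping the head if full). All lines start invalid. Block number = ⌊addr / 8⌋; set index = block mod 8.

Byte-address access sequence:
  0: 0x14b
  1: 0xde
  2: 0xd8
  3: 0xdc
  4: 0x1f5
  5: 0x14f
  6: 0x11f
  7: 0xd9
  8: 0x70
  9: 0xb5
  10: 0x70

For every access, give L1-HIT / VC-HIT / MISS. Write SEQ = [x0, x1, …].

SEQ = [MISS, MISS, L1-HIT, L1-HIT, MISS, L1-HIT, MISS, VC-HIT, MISS, MISS, VC-HIT]

#0 0x14b→b41/s1 MISS; vc=[]
#1 0xde→b27/s3 MISS; vc=[]
#2 0xd8→b27/s3 L1-HIT; vc=[]
#3 0xdc→b27/s3 L1-HIT; vc=[]
#4 0x1f5→b62/s6 MISS; vc=[]
#5 0x14f→b41/s1 L1-HIT; vc=[]
#6 0x11f→b35/s3 MISS; vc=[27]
#7 0xd9→b27/s3 VC-HIT; vc=[35]
#8 0x70→b14/s6 MISS; vc=[35,62]
#9 0xb5→b22/s6 MISS; vc=[35,62,14]
#10 0x70→b14/s6 VC-HIT; vc=[35,62,22]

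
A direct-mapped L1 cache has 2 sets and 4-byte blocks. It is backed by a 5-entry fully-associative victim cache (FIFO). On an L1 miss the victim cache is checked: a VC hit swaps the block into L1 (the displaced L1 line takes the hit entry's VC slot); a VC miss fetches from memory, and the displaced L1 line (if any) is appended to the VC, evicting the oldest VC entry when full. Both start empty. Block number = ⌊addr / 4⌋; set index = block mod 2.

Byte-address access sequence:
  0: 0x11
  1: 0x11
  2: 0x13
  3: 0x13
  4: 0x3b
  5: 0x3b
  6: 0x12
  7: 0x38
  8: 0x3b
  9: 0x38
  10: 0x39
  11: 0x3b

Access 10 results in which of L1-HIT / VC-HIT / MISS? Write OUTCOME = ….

  [0] addr=0x11 blk=4 s=0: MISS | VC []
  [1] addr=0x11 blk=4 s=0: L1-HIT | VC []
  [2] addr=0x13 blk=4 s=0: L1-HIT | VC []
  [3] addr=0x13 blk=4 s=0: L1-HIT | VC []
  [4] addr=0x3b blk=14 s=0: MISS | VC [4]
  [5] addr=0x3b blk=14 s=0: L1-HIT | VC [4]
  [6] addr=0x12 blk=4 s=0: VC-HIT | VC [14]
  [7] addr=0x38 blk=14 s=0: VC-HIT | VC [4]
  [8] addr=0x3b blk=14 s=0: L1-HIT | VC [4]
  [9] addr=0x38 blk=14 s=0: L1-HIT | VC [4]
  [10] addr=0x39 blk=14 s=0: L1-HIT | VC [4]
  [11] addr=0x3b blk=14 s=0: L1-HIT | VC [4]

OUTCOME = L1-HIT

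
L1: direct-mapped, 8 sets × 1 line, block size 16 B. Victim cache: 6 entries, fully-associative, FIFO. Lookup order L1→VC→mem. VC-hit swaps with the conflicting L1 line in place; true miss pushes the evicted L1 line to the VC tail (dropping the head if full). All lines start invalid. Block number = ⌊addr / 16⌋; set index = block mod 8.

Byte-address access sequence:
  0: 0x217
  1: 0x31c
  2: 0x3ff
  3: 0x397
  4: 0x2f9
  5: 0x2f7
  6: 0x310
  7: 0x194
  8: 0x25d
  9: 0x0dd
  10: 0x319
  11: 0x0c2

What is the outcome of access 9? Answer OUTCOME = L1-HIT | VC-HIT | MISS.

OUTCOME = MISS

#0 0x217→b33/s1 MISS; vc=[]
#1 0x31c→b49/s1 MISS; vc=[33]
#2 0x3ff→b63/s7 MISS; vc=[33]
#3 0x397→b57/s1 MISS; vc=[33,49]
#4 0x2f9→b47/s7 MISS; vc=[33,49,63]
#5 0x2f7→b47/s7 L1-HIT; vc=[33,49,63]
#6 0x310→b49/s1 VC-HIT; vc=[33,57,63]
#7 0x194→b25/s1 MISS; vc=[33,57,63,49]
#8 0x25d→b37/s5 MISS; vc=[33,57,63,49]
#9 0xdd→b13/s5 MISS; vc=[33,57,63,49,37]
#10 0x319→b49/s1 VC-HIT; vc=[33,57,63,25,37]
#11 0xc2→b12/s4 MISS; vc=[33,57,63,25,37]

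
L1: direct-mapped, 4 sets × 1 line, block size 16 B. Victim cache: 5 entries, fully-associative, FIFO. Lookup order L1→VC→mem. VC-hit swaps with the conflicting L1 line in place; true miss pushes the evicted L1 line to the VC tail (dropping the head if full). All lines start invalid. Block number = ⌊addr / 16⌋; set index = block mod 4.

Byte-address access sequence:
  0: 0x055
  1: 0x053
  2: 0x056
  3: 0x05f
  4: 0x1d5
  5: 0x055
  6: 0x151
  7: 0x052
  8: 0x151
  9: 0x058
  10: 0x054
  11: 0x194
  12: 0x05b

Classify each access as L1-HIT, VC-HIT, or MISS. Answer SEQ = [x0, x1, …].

  [0] addr=0x55 blk=5 s=1: MISS | VC []
  [1] addr=0x53 blk=5 s=1: L1-HIT | VC []
  [2] addr=0x56 blk=5 s=1: L1-HIT | VC []
  [3] addr=0x5f blk=5 s=1: L1-HIT | VC []
  [4] addr=0x1d5 blk=29 s=1: MISS | VC [5]
  [5] addr=0x55 blk=5 s=1: VC-HIT | VC [29]
  [6] addr=0x151 blk=21 s=1: MISS | VC [29, 5]
  [7] addr=0x52 blk=5 s=1: VC-HIT | VC [29, 21]
  [8] addr=0x151 blk=21 s=1: VC-HIT | VC [29, 5]
  [9] addr=0x58 blk=5 s=1: VC-HIT | VC [29, 21]
  [10] addr=0x54 blk=5 s=1: L1-HIT | VC [29, 21]
  [11] addr=0x194 blk=25 s=1: MISS | VC [29, 21, 5]
  [12] addr=0x5b blk=5 s=1: VC-HIT | VC [29, 21, 25]

SEQ = [MISS, L1-HIT, L1-HIT, L1-HIT, MISS, VC-HIT, MISS, VC-HIT, VC-HIT, VC-HIT, L1-HIT, MISS, VC-HIT]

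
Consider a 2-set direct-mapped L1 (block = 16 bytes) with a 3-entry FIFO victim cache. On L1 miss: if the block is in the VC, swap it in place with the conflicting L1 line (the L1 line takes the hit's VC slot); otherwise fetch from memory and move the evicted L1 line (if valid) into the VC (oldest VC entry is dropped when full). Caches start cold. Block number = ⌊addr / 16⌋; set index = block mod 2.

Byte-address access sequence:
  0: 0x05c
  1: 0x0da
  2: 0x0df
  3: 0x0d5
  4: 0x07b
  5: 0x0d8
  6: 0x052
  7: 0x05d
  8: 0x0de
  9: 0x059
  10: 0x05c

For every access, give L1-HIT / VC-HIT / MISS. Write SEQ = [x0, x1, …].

SEQ = [MISS, MISS, L1-HIT, L1-HIT, MISS, VC-HIT, VC-HIT, L1-HIT, VC-HIT, VC-HIT, L1-HIT]

  [0] addr=0x5c blk=5 s=1: MISS | VC []
  [1] addr=0xda blk=13 s=1: MISS | VC [5]
  [2] addr=0xdf blk=13 s=1: L1-HIT | VC [5]
  [3] addr=0xd5 blk=13 s=1: L1-HIT | VC [5]
  [4] addr=0x7b blk=7 s=1: MISS | VC [5, 13]
  [5] addr=0xd8 blk=13 s=1: VC-HIT | VC [5, 7]
  [6] addr=0x52 blk=5 s=1: VC-HIT | VC [13, 7]
  [7] addr=0x5d blk=5 s=1: L1-HIT | VC [13, 7]
  [8] addr=0xde blk=13 s=1: VC-HIT | VC [5, 7]
  [9] addr=0x59 blk=5 s=1: VC-HIT | VC [13, 7]
  [10] addr=0x5c blk=5 s=1: L1-HIT | VC [13, 7]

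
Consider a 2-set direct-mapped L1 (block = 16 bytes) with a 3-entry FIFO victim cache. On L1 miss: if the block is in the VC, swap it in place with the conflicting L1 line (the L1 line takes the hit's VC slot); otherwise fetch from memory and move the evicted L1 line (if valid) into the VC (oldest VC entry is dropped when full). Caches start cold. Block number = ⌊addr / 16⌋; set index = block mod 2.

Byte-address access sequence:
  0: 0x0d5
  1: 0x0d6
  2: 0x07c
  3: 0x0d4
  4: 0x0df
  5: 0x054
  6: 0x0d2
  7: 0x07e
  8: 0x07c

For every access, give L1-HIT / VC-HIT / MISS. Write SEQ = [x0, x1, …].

SEQ = [MISS, L1-HIT, MISS, VC-HIT, L1-HIT, MISS, VC-HIT, VC-HIT, L1-HIT]

0: 0xd5 (blk 13, set 1) → MISS  vc=[]
1: 0xd6 (blk 13, set 1) → L1-HIT  vc=[]
2: 0x7c (blk 7, set 1) → MISS  vc=[13]
3: 0xd4 (blk 13, set 1) → VC-HIT  vc=[7]
4: 0xdf (blk 13, set 1) → L1-HIT  vc=[7]
5: 0x54 (blk 5, set 1) → MISS  vc=[7, 13]
6: 0xd2 (blk 13, set 1) → VC-HIT  vc=[7, 5]
7: 0x7e (blk 7, set 1) → VC-HIT  vc=[13, 5]
8: 0x7c (blk 7, set 1) → L1-HIT  vc=[13, 5]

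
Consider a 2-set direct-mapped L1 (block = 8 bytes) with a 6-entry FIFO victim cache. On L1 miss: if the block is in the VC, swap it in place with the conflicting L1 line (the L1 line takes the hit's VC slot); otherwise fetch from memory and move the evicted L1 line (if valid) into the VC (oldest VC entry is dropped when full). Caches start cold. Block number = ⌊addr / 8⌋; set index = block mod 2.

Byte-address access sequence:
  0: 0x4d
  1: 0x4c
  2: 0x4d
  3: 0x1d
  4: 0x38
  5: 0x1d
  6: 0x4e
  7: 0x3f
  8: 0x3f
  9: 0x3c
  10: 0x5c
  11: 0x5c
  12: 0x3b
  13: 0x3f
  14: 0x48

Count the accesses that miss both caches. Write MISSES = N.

#0 0x4d→b9/s1 MISS; vc=[]
#1 0x4c→b9/s1 L1-HIT; vc=[]
#2 0x4d→b9/s1 L1-HIT; vc=[]
#3 0x1d→b3/s1 MISS; vc=[9]
#4 0x38→b7/s1 MISS; vc=[9,3]
#5 0x1d→b3/s1 VC-HIT; vc=[9,7]
#6 0x4e→b9/s1 VC-HIT; vc=[3,7]
#7 0x3f→b7/s1 VC-HIT; vc=[3,9]
#8 0x3f→b7/s1 L1-HIT; vc=[3,9]
#9 0x3c→b7/s1 L1-HIT; vc=[3,9]
#10 0x5c→b11/s1 MISS; vc=[3,9,7]
#11 0x5c→b11/s1 L1-HIT; vc=[3,9,7]
#12 0x3b→b7/s1 VC-HIT; vc=[3,9,11]
#13 0x3f→b7/s1 L1-HIT; vc=[3,9,11]
#14 0x48→b9/s1 VC-HIT; vc=[3,7,11]

MISSES = 4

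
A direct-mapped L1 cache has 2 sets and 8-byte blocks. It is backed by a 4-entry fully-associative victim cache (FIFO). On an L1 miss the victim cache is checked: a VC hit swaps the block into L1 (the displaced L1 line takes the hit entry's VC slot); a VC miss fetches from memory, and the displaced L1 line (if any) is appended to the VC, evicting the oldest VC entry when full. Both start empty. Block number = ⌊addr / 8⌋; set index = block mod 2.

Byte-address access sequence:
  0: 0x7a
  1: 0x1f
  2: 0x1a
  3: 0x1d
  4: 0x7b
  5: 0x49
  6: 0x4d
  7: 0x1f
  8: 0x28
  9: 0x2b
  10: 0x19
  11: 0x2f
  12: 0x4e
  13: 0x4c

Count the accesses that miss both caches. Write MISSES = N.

  [0] addr=0x7a blk=15 s=1: MISS | VC []
  [1] addr=0x1f blk=3 s=1: MISS | VC [15]
  [2] addr=0x1a blk=3 s=1: L1-HIT | VC [15]
  [3] addr=0x1d blk=3 s=1: L1-HIT | VC [15]
  [4] addr=0x7b blk=15 s=1: VC-HIT | VC [3]
  [5] addr=0x49 blk=9 s=1: MISS | VC [3, 15]
  [6] addr=0x4d blk=9 s=1: L1-HIT | VC [3, 15]
  [7] addr=0x1f blk=3 s=1: VC-HIT | VC [9, 15]
  [8] addr=0x28 blk=5 s=1: MISS | VC [9, 15, 3]
  [9] addr=0x2b blk=5 s=1: L1-HIT | VC [9, 15, 3]
  [10] addr=0x19 blk=3 s=1: VC-HIT | VC [9, 15, 5]
  [11] addr=0x2f blk=5 s=1: VC-HIT | VC [9, 15, 3]
  [12] addr=0x4e blk=9 s=1: VC-HIT | VC [5, 15, 3]
  [13] addr=0x4c blk=9 s=1: L1-HIT | VC [5, 15, 3]

MISSES = 4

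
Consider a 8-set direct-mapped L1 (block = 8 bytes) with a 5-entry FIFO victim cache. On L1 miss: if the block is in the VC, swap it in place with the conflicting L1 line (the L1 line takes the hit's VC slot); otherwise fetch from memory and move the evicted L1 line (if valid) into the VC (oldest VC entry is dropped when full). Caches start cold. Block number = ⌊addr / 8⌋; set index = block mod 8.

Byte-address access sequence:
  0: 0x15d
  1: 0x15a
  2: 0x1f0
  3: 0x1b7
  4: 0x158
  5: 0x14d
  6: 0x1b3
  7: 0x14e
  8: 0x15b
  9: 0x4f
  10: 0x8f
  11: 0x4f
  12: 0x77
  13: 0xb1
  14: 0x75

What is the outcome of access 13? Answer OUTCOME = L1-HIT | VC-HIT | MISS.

  [0] addr=0x15d blk=43 s=3: MISS | VC []
  [1] addr=0x15a blk=43 s=3: L1-HIT | VC []
  [2] addr=0x1f0 blk=62 s=6: MISS | VC []
  [3] addr=0x1b7 blk=54 s=6: MISS | VC [62]
  [4] addr=0x158 blk=43 s=3: L1-HIT | VC [62]
  [5] addr=0x14d blk=41 s=1: MISS | VC [62]
  [6] addr=0x1b3 blk=54 s=6: L1-HIT | VC [62]
  [7] addr=0x14e blk=41 s=1: L1-HIT | VC [62]
  [8] addr=0x15b blk=43 s=3: L1-HIT | VC [62]
  [9] addr=0x4f blk=9 s=1: MISS | VC [62, 41]
  [10] addr=0x8f blk=17 s=1: MISS | VC [62, 41, 9]
  [11] addr=0x4f blk=9 s=1: VC-HIT | VC [62, 41, 17]
  [12] addr=0x77 blk=14 s=6: MISS | VC [62, 41, 17, 54]
  [13] addr=0xb1 blk=22 s=6: MISS | VC [62, 41, 17, 54, 14]
  [14] addr=0x75 blk=14 s=6: VC-HIT | VC [62, 41, 17, 54, 22]

OUTCOME = MISS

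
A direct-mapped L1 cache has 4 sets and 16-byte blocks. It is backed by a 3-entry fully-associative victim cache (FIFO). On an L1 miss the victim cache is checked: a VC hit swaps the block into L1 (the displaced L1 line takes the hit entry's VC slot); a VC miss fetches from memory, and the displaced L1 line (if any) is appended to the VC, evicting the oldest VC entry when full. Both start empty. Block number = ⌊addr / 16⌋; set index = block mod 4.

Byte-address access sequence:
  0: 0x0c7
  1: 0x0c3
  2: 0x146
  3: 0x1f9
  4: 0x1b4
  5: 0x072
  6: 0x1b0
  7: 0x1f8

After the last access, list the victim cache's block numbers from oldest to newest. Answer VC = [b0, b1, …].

VC = [12, 27, 7]

  [0] addr=0xc7 blk=12 s=0: MISS | VC []
  [1] addr=0xc3 blk=12 s=0: L1-HIT | VC []
  [2] addr=0x146 blk=20 s=0: MISS | VC [12]
  [3] addr=0x1f9 blk=31 s=3: MISS | VC [12]
  [4] addr=0x1b4 blk=27 s=3: MISS | VC [12, 31]
  [5] addr=0x72 blk=7 s=3: MISS | VC [12, 31, 27]
  [6] addr=0x1b0 blk=27 s=3: VC-HIT | VC [12, 31, 7]
  [7] addr=0x1f8 blk=31 s=3: VC-HIT | VC [12, 27, 7]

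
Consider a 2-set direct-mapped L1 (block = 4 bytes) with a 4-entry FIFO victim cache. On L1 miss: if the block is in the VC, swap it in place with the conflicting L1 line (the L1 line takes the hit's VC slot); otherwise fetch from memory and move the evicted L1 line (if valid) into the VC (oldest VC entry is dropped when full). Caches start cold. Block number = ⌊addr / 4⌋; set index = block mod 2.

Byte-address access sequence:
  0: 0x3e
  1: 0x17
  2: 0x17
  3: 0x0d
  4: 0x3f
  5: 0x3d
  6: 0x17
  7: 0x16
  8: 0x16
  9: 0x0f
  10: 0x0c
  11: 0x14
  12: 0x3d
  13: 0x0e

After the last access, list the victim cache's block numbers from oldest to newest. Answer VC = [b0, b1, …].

#0 0x3e→b15/s1 MISS; vc=[]
#1 0x17→b5/s1 MISS; vc=[15]
#2 0x17→b5/s1 L1-HIT; vc=[15]
#3 0xd→b3/s1 MISS; vc=[15,5]
#4 0x3f→b15/s1 VC-HIT; vc=[3,5]
#5 0x3d→b15/s1 L1-HIT; vc=[3,5]
#6 0x17→b5/s1 VC-HIT; vc=[3,15]
#7 0x16→b5/s1 L1-HIT; vc=[3,15]
#8 0x16→b5/s1 L1-HIT; vc=[3,15]
#9 0xf→b3/s1 VC-HIT; vc=[5,15]
#10 0xc→b3/s1 L1-HIT; vc=[5,15]
#11 0x14→b5/s1 VC-HIT; vc=[3,15]
#12 0x3d→b15/s1 VC-HIT; vc=[3,5]
#13 0xe→b3/s1 VC-HIT; vc=[15,5]

VC = [15, 5]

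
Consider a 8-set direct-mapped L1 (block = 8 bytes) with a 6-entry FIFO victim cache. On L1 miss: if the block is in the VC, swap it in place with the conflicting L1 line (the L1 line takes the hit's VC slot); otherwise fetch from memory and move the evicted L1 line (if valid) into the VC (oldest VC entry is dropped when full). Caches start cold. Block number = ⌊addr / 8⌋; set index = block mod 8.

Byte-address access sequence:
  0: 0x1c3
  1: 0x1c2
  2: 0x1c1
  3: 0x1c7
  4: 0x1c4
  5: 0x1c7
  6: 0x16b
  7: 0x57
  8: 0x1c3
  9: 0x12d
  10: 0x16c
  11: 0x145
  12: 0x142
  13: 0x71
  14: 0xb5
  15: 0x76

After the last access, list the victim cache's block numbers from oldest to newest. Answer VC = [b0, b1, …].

VC = [37, 56, 22]

0: 0x1c3 (blk 56, set 0) → MISS  vc=[]
1: 0x1c2 (blk 56, set 0) → L1-HIT  vc=[]
2: 0x1c1 (blk 56, set 0) → L1-HIT  vc=[]
3: 0x1c7 (blk 56, set 0) → L1-HIT  vc=[]
4: 0x1c4 (blk 56, set 0) → L1-HIT  vc=[]
5: 0x1c7 (blk 56, set 0) → L1-HIT  vc=[]
6: 0x16b (blk 45, set 5) → MISS  vc=[]
7: 0x57 (blk 10, set 2) → MISS  vc=[]
8: 0x1c3 (blk 56, set 0) → L1-HIT  vc=[]
9: 0x12d (blk 37, set 5) → MISS  vc=[45]
10: 0x16c (blk 45, set 5) → VC-HIT  vc=[37]
11: 0x145 (blk 40, set 0) → MISS  vc=[37, 56]
12: 0x142 (blk 40, set 0) → L1-HIT  vc=[37, 56]
13: 0x71 (blk 14, set 6) → MISS  vc=[37, 56]
14: 0xb5 (blk 22, set 6) → MISS  vc=[37, 56, 14]
15: 0x76 (blk 14, set 6) → VC-HIT  vc=[37, 56, 22]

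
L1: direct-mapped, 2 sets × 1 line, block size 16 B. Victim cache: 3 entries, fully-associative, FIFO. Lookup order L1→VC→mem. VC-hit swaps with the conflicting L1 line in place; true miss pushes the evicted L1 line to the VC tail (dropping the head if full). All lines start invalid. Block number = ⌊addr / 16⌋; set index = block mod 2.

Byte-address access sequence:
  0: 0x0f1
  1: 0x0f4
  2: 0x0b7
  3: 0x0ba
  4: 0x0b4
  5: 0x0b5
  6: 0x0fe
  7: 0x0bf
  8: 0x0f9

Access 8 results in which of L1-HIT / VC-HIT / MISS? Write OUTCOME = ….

OUTCOME = VC-HIT

0: 0xf1 (blk 15, set 1) → MISS  vc=[]
1: 0xf4 (blk 15, set 1) → L1-HIT  vc=[]
2: 0xb7 (blk 11, set 1) → MISS  vc=[15]
3: 0xba (blk 11, set 1) → L1-HIT  vc=[15]
4: 0xb4 (blk 11, set 1) → L1-HIT  vc=[15]
5: 0xb5 (blk 11, set 1) → L1-HIT  vc=[15]
6: 0xfe (blk 15, set 1) → VC-HIT  vc=[11]
7: 0xbf (blk 11, set 1) → VC-HIT  vc=[15]
8: 0xf9 (blk 15, set 1) → VC-HIT  vc=[11]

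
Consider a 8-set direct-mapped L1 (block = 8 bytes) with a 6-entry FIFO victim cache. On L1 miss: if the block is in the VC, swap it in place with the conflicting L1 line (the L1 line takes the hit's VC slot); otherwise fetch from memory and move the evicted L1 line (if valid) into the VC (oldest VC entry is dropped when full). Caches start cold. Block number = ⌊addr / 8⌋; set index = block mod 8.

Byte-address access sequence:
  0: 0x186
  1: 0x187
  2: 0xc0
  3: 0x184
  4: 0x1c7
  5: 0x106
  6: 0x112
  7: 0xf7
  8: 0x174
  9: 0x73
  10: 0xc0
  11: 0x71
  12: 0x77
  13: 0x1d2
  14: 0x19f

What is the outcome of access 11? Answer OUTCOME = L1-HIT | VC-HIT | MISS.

#0 0x186→b48/s0 MISS; vc=[]
#1 0x187→b48/s0 L1-HIT; vc=[]
#2 0xc0→b24/s0 MISS; vc=[48]
#3 0x184→b48/s0 VC-HIT; vc=[24]
#4 0x1c7→b56/s0 MISS; vc=[24,48]
#5 0x106→b32/s0 MISS; vc=[24,48,56]
#6 0x112→b34/s2 MISS; vc=[24,48,56]
#7 0xf7→b30/s6 MISS; vc=[24,48,56]
#8 0x174→b46/s6 MISS; vc=[24,48,56,30]
#9 0x73→b14/s6 MISS; vc=[24,48,56,30,46]
#10 0xc0→b24/s0 VC-HIT; vc=[32,48,56,30,46]
#11 0x71→b14/s6 L1-HIT; vc=[32,48,56,30,46]
#12 0x77→b14/s6 L1-HIT; vc=[32,48,56,30,46]
#13 0x1d2→b58/s2 MISS; vc=[32,48,56,30,46,34]
#14 0x19f→b51/s3 MISS; vc=[32,48,56,30,46,34]

OUTCOME = L1-HIT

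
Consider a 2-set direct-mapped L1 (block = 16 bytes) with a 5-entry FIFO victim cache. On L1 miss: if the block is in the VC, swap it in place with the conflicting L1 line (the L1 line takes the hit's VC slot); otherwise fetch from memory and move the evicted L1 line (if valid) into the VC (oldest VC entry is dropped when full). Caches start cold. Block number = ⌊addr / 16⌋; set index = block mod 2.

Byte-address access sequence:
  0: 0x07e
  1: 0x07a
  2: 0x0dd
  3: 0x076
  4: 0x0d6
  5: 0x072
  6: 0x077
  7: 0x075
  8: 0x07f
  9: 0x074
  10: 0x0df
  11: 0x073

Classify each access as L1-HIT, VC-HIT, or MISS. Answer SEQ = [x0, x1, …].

0: 0x7e (blk 7, set 1) → MISS  vc=[]
1: 0x7a (blk 7, set 1) → L1-HIT  vc=[]
2: 0xdd (blk 13, set 1) → MISS  vc=[7]
3: 0x76 (blk 7, set 1) → VC-HIT  vc=[13]
4: 0xd6 (blk 13, set 1) → VC-HIT  vc=[7]
5: 0x72 (blk 7, set 1) → VC-HIT  vc=[13]
6: 0x77 (blk 7, set 1) → L1-HIT  vc=[13]
7: 0x75 (blk 7, set 1) → L1-HIT  vc=[13]
8: 0x7f (blk 7, set 1) → L1-HIT  vc=[13]
9: 0x74 (blk 7, set 1) → L1-HIT  vc=[13]
10: 0xdf (blk 13, set 1) → VC-HIT  vc=[7]
11: 0x73 (blk 7, set 1) → VC-HIT  vc=[13]

SEQ = [MISS, L1-HIT, MISS, VC-HIT, VC-HIT, VC-HIT, L1-HIT, L1-HIT, L1-HIT, L1-HIT, VC-HIT, VC-HIT]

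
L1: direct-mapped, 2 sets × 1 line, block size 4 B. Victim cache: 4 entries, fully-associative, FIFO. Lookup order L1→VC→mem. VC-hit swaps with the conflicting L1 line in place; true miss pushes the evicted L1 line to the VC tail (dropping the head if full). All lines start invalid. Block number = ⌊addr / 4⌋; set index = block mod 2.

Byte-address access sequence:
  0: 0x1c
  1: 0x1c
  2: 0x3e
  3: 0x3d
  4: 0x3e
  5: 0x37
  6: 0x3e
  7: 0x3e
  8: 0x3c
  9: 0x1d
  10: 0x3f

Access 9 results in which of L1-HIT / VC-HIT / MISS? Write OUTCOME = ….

#0 0x1c→b7/s1 MISS; vc=[]
#1 0x1c→b7/s1 L1-HIT; vc=[]
#2 0x3e→b15/s1 MISS; vc=[7]
#3 0x3d→b15/s1 L1-HIT; vc=[7]
#4 0x3e→b15/s1 L1-HIT; vc=[7]
#5 0x37→b13/s1 MISS; vc=[7,15]
#6 0x3e→b15/s1 VC-HIT; vc=[7,13]
#7 0x3e→b15/s1 L1-HIT; vc=[7,13]
#8 0x3c→b15/s1 L1-HIT; vc=[7,13]
#9 0x1d→b7/s1 VC-HIT; vc=[15,13]
#10 0x3f→b15/s1 VC-HIT; vc=[7,13]

OUTCOME = VC-HIT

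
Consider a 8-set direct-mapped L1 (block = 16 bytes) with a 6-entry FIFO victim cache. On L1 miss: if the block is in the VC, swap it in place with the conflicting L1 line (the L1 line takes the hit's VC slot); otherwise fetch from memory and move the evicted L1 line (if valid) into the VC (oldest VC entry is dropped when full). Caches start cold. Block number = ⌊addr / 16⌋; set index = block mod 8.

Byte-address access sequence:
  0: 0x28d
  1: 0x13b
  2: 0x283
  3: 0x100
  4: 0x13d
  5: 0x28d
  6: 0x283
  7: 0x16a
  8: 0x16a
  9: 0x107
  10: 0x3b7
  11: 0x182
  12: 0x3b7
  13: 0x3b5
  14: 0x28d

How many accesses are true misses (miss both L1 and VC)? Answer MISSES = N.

MISSES = 6

  [0] addr=0x28d blk=40 s=0: MISS | VC []
  [1] addr=0x13b blk=19 s=3: MISS | VC []
  [2] addr=0x283 blk=40 s=0: L1-HIT | VC []
  [3] addr=0x100 blk=16 s=0: MISS | VC [40]
  [4] addr=0x13d blk=19 s=3: L1-HIT | VC [40]
  [5] addr=0x28d blk=40 s=0: VC-HIT | VC [16]
  [6] addr=0x283 blk=40 s=0: L1-HIT | VC [16]
  [7] addr=0x16a blk=22 s=6: MISS | VC [16]
  [8] addr=0x16a blk=22 s=6: L1-HIT | VC [16]
  [9] addr=0x107 blk=16 s=0: VC-HIT | VC [40]
  [10] addr=0x3b7 blk=59 s=3: MISS | VC [40, 19]
  [11] addr=0x182 blk=24 s=0: MISS | VC [40, 19, 16]
  [12] addr=0x3b7 blk=59 s=3: L1-HIT | VC [40, 19, 16]
  [13] addr=0x3b5 blk=59 s=3: L1-HIT | VC [40, 19, 16]
  [14] addr=0x28d blk=40 s=0: VC-HIT | VC [24, 19, 16]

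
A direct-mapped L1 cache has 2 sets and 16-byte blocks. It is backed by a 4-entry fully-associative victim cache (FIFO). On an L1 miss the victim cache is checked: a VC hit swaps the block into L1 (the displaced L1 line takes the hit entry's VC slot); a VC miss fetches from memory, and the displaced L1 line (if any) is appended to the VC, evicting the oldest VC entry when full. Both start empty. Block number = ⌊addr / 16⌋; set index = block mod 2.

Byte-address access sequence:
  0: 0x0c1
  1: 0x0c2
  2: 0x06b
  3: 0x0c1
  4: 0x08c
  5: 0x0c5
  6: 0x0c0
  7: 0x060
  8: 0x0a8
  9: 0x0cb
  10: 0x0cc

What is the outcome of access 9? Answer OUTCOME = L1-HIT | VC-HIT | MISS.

OUTCOME = VC-HIT

0: 0xc1 (blk 12, set 0) → MISS  vc=[]
1: 0xc2 (blk 12, set 0) → L1-HIT  vc=[]
2: 0x6b (blk 6, set 0) → MISS  vc=[12]
3: 0xc1 (blk 12, set 0) → VC-HIT  vc=[6]
4: 0x8c (blk 8, set 0) → MISS  vc=[6, 12]
5: 0xc5 (blk 12, set 0) → VC-HIT  vc=[6, 8]
6: 0xc0 (blk 12, set 0) → L1-HIT  vc=[6, 8]
7: 0x60 (blk 6, set 0) → VC-HIT  vc=[12, 8]
8: 0xa8 (blk 10, set 0) → MISS  vc=[12, 8, 6]
9: 0xcb (blk 12, set 0) → VC-HIT  vc=[10, 8, 6]
10: 0xcc (blk 12, set 0) → L1-HIT  vc=[10, 8, 6]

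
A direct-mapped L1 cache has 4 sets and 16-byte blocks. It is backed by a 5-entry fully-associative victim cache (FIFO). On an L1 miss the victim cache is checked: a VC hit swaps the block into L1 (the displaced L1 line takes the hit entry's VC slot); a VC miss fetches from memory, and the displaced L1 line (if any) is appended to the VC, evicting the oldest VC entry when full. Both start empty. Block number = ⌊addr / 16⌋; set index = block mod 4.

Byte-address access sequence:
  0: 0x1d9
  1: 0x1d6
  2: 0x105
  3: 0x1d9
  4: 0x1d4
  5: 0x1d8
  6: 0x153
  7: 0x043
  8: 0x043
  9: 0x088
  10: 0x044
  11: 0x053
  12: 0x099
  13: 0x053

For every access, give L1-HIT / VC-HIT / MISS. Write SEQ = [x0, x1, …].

#0 0x1d9→b29/s1 MISS; vc=[]
#1 0x1d6→b29/s1 L1-HIT; vc=[]
#2 0x105→b16/s0 MISS; vc=[]
#3 0x1d9→b29/s1 L1-HIT; vc=[]
#4 0x1d4→b29/s1 L1-HIT; vc=[]
#5 0x1d8→b29/s1 L1-HIT; vc=[]
#6 0x153→b21/s1 MISS; vc=[29]
#7 0x43→b4/s0 MISS; vc=[29,16]
#8 0x43→b4/s0 L1-HIT; vc=[29,16]
#9 0x88→b8/s0 MISS; vc=[29,16,4]
#10 0x44→b4/s0 VC-HIT; vc=[29,16,8]
#11 0x53→b5/s1 MISS; vc=[29,16,8,21]
#12 0x99→b9/s1 MISS; vc=[29,16,8,21,5]
#13 0x53→b5/s1 VC-HIT; vc=[29,16,8,21,9]

SEQ = [MISS, L1-HIT, MISS, L1-HIT, L1-HIT, L1-HIT, MISS, MISS, L1-HIT, MISS, VC-HIT, MISS, MISS, VC-HIT]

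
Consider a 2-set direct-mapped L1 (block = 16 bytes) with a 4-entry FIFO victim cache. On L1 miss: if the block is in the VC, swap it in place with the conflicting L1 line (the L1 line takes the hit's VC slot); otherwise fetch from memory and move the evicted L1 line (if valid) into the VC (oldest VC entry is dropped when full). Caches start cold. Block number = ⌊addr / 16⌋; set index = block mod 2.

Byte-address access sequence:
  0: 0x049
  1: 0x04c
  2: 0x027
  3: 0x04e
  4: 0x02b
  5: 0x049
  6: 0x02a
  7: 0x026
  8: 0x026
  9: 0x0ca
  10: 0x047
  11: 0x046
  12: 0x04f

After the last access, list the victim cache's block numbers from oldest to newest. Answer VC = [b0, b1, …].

#0 0x49→b4/s0 MISS; vc=[]
#1 0x4c→b4/s0 L1-HIT; vc=[]
#2 0x27→b2/s0 MISS; vc=[4]
#3 0x4e→b4/s0 VC-HIT; vc=[2]
#4 0x2b→b2/s0 VC-HIT; vc=[4]
#5 0x49→b4/s0 VC-HIT; vc=[2]
#6 0x2a→b2/s0 VC-HIT; vc=[4]
#7 0x26→b2/s0 L1-HIT; vc=[4]
#8 0x26→b2/s0 L1-HIT; vc=[4]
#9 0xca→b12/s0 MISS; vc=[4,2]
#10 0x47→b4/s0 VC-HIT; vc=[12,2]
#11 0x46→b4/s0 L1-HIT; vc=[12,2]
#12 0x4f→b4/s0 L1-HIT; vc=[12,2]

VC = [12, 2]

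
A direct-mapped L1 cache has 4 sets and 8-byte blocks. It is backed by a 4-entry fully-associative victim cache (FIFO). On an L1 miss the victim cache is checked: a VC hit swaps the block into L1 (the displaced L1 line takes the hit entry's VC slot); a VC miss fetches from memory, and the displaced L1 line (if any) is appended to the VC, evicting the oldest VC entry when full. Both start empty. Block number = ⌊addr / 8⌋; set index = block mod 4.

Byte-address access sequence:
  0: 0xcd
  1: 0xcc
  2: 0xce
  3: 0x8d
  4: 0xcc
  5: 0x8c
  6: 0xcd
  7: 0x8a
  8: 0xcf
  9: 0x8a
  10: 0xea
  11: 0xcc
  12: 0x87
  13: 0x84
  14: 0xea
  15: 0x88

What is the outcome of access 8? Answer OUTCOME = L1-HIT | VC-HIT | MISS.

#0 0xcd→b25/s1 MISS; vc=[]
#1 0xcc→b25/s1 L1-HIT; vc=[]
#2 0xce→b25/s1 L1-HIT; vc=[]
#3 0x8d→b17/s1 MISS; vc=[25]
#4 0xcc→b25/s1 VC-HIT; vc=[17]
#5 0x8c→b17/s1 VC-HIT; vc=[25]
#6 0xcd→b25/s1 VC-HIT; vc=[17]
#7 0x8a→b17/s1 VC-HIT; vc=[25]
#8 0xcf→b25/s1 VC-HIT; vc=[17]
#9 0x8a→b17/s1 VC-HIT; vc=[25]
#10 0xea→b29/s1 MISS; vc=[25,17]
#11 0xcc→b25/s1 VC-HIT; vc=[29,17]
#12 0x87→b16/s0 MISS; vc=[29,17]
#13 0x84→b16/s0 L1-HIT; vc=[29,17]
#14 0xea→b29/s1 VC-HIT; vc=[25,17]
#15 0x88→b17/s1 VC-HIT; vc=[25,29]

OUTCOME = VC-HIT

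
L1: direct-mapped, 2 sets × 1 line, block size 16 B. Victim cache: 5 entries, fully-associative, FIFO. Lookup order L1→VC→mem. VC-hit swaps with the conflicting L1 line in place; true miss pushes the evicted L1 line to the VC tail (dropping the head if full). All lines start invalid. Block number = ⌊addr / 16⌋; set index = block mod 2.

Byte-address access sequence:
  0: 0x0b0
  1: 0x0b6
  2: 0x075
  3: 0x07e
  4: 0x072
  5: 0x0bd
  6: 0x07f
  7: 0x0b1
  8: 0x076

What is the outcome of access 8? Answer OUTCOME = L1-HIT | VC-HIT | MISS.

OUTCOME = VC-HIT

0: 0xb0 (blk 11, set 1) → MISS  vc=[]
1: 0xb6 (blk 11, set 1) → L1-HIT  vc=[]
2: 0x75 (blk 7, set 1) → MISS  vc=[11]
3: 0x7e (blk 7, set 1) → L1-HIT  vc=[11]
4: 0x72 (blk 7, set 1) → L1-HIT  vc=[11]
5: 0xbd (blk 11, set 1) → VC-HIT  vc=[7]
6: 0x7f (blk 7, set 1) → VC-HIT  vc=[11]
7: 0xb1 (blk 11, set 1) → VC-HIT  vc=[7]
8: 0x76 (blk 7, set 1) → VC-HIT  vc=[11]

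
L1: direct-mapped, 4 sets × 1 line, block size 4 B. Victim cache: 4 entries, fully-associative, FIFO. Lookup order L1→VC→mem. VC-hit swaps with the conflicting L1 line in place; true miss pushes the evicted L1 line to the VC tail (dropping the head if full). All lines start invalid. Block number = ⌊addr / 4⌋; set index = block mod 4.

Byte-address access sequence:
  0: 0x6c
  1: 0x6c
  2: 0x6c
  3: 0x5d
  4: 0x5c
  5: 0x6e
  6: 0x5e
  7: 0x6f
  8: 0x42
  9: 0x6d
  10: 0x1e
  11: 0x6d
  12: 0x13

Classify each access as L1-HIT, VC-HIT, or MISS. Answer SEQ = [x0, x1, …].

  [0] addr=0x6c blk=27 s=3: MISS | VC []
  [1] addr=0x6c blk=27 s=3: L1-HIT | VC []
  [2] addr=0x6c blk=27 s=3: L1-HIT | VC []
  [3] addr=0x5d blk=23 s=3: MISS | VC [27]
  [4] addr=0x5c blk=23 s=3: L1-HIT | VC [27]
  [5] addr=0x6e blk=27 s=3: VC-HIT | VC [23]
  [6] addr=0x5e blk=23 s=3: VC-HIT | VC [27]
  [7] addr=0x6f blk=27 s=3: VC-HIT | VC [23]
  [8] addr=0x42 blk=16 s=0: MISS | VC [23]
  [9] addr=0x6d blk=27 s=3: L1-HIT | VC [23]
  [10] addr=0x1e blk=7 s=3: MISS | VC [23, 27]
  [11] addr=0x6d blk=27 s=3: VC-HIT | VC [23, 7]
  [12] addr=0x13 blk=4 s=0: MISS | VC [23, 7, 16]

SEQ = [MISS, L1-HIT, L1-HIT, MISS, L1-HIT, VC-HIT, VC-HIT, VC-HIT, MISS, L1-HIT, MISS, VC-HIT, MISS]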